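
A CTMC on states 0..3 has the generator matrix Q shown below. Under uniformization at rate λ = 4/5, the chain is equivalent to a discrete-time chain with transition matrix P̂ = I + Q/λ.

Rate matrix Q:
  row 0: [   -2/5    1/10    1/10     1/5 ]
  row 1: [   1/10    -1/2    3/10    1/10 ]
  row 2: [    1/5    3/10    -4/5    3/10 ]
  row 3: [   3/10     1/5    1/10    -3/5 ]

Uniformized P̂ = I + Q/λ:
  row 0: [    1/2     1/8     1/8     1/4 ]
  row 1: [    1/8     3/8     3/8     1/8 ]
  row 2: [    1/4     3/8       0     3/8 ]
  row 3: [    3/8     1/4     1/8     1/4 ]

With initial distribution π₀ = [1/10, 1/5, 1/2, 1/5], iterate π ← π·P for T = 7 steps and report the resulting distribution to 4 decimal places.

t=0: π = [0.1000, 0.2000, 0.5000, 0.2000]
t=1: π = [0.2750, 0.3250, 0.1125, 0.2875]
t=2: π = [0.3141, 0.2703, 0.1922, 0.2234]
t=3: π = [0.3227, 0.2686, 0.1686, 0.2402]
t=4: π = [0.3271, 0.2643, 0.1711, 0.2375]
t=5: π = [0.3284, 0.2635, 0.1697, 0.2383]
t=6: π = [0.3290, 0.2631, 0.1697, 0.2383]
t=7: π = [0.3291, 0.2630, 0.1696, 0.2383]

π = [0.3291, 0.2630, 0.1696, 0.2383]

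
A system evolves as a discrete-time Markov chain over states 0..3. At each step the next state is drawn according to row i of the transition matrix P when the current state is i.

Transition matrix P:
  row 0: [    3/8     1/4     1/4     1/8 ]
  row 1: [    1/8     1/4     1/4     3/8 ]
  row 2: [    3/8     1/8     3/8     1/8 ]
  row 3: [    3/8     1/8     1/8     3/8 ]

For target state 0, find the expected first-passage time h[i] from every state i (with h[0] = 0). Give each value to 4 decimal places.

First-step conditioning: h[0] = 0; for i ≠ 0, h[i] = 1 + Σ_k P[i][k]·h[k].
  h[1] = 1 + 1/4·h[1] + 1/4·h[2] + 3/8·h[3]
  h[2] = 1 + 1/8·h[1] + 3/8·h[2] + 1/8·h[3]
  h[3] = 1 + 1/8·h[1] + 1/8·h[2] + 3/8·h[3]
Solving the 3×3 linear system over states ≠ 0 gives exactly h = [0, 72/19, 56/19, 56/19] (h[0] = 0 is the target).

h = [0.0000, 3.7895, 2.9474, 2.9474]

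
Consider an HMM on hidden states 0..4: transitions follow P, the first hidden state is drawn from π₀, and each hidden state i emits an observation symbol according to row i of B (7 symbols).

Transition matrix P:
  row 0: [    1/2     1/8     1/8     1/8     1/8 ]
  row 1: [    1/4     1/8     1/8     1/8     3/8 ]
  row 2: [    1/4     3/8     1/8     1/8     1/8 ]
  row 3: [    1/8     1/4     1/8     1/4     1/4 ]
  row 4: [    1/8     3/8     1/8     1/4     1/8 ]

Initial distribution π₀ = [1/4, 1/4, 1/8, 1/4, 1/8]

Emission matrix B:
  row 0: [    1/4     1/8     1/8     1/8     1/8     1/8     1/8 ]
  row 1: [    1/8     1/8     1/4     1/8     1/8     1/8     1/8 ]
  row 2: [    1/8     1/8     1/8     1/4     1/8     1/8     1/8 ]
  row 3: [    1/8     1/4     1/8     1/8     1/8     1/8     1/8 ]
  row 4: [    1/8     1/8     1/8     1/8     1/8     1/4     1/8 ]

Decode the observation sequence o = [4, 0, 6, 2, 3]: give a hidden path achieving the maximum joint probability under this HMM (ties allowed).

t=0: δ = [3.125e-02, 3.125e-02, 1.562e-02, 3.125e-02, 1.562e-02]  (obs o_0=4)
t=1: δ = [3.906e-03, 9.766e-04, 4.883e-04, 9.766e-04, 1.465e-03]  ψ = [0, 3, 0, 3, 1]  (obs o_1=0)
t=2: δ = [2.441e-04, 6.866e-05, 6.104e-05, 6.104e-05, 6.104e-05]  ψ = [0, 4, 0, 0, 0]  (obs o_2=6)
t=3: δ = [1.526e-05, 7.629e-06, 3.815e-06, 3.815e-06, 3.815e-06]  ψ = [0, 0, 0, 0, 0]  (obs o_3=2)
t=4: δ = [9.537e-07, 2.384e-07, 4.768e-07, 2.384e-07, 3.576e-07]  ψ = [0, 0, 0, 0, 1]  (obs o_4=3)
backtrack: best end state = 0; path = [0, 0, 0, 0, 0]

path = [0, 0, 0, 0, 0]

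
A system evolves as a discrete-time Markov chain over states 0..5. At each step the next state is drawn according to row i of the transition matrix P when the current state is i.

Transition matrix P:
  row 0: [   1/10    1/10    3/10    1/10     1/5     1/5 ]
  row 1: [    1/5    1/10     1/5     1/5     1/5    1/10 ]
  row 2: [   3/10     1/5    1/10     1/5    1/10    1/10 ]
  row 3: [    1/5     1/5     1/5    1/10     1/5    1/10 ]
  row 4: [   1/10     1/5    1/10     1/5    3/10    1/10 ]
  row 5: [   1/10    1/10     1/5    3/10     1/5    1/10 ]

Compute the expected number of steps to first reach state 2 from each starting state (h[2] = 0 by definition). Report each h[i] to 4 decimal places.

First-step conditioning: h[2] = 0; for i ≠ 2, h[i] = 1 + Σ_k P[i][k]·h[k].
  h[0] = 1 + 1/10·h[0] + 1/10·h[1] + 1/10·h[3] + 1/5·h[4] + 1/5·h[5]
  h[1] = 1 + 1/5·h[0] + 1/10·h[1] + 1/5·h[3] + 1/5·h[4] + 1/10·h[5]
  h[3] = 1 + 1/5·h[0] + 1/5·h[1] + 1/10·h[3] + 1/5·h[4] + 1/10·h[5]
  h[4] = 1 + 1/10·h[0] + 1/5·h[1] + 1/5·h[3] + 3/10·h[4] + 1/10·h[5]
  h[5] = 1 + 1/10·h[0] + 1/10·h[1] + 3/10·h[3] + 1/5·h[4] + 1/10·h[5]
Solving the 5×5 linear system over states ≠ 2 gives exactly h = [9090/1927, 9990/1927, 0, 9990/1927, 11200/1927, 10080/1927] (h[2] = 0 is the target).

h = [4.7172, 5.1842, 0.0000, 5.1842, 5.8121, 5.2309]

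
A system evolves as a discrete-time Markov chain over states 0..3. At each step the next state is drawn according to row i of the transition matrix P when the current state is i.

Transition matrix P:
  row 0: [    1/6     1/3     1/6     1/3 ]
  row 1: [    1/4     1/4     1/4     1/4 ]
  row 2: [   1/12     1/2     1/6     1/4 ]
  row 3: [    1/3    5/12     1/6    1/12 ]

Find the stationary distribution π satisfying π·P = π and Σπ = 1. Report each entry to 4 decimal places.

π = [0.2183, 0.3556, 0.1963, 0.2299]

Balance equations π_j = Σ_i π_i·P[i][j]:
  π_0 = 1/6·π_0 + 1/4·π_1 + 1/12·π_2 + 1/3·π_3
  π_1 = 1/3·π_0 + 1/4·π_1 + 1/2·π_2 + 5/12·π_3
  π_2 = 1/6·π_0 + 1/4·π_1 + 1/6·π_2 + 1/6·π_3
  normalize: π_0 + π_1 + π_2 + π_3 = 1
Solving the linear system gives exactly π = [507/2323, 826/2323, 456/2323, 534/2323].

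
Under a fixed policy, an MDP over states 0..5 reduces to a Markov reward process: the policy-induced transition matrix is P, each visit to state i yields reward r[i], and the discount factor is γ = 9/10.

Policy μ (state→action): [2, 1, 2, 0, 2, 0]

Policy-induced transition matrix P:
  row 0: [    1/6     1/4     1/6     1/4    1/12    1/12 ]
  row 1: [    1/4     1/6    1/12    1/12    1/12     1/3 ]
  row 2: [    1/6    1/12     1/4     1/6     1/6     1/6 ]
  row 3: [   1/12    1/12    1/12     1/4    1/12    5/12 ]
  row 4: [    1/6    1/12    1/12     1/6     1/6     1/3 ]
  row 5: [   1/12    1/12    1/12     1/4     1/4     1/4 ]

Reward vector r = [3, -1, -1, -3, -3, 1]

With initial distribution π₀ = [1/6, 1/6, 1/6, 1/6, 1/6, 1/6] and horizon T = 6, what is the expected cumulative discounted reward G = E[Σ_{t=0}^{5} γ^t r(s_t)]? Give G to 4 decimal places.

G = -2.8763

t=0: π = [0.1667, 0.1667, 0.1667, 0.1667, 0.1667, 0.1667], E[r] = -0.6667, γ^t·E[r] = -0.666667, running G = -0.666667
t=1: π = [0.1528, 0.1250, 0.1250, 0.1944, 0.1389, 0.2639], E[r] = -0.5278, γ^t·E[r] = -0.475000, running G = -1.141667
t=2: π = [0.1389, 0.1192, 0.1169, 0.2072, 0.1493, 0.2685], E[r] = -0.6204, γ^t·E[r] = -0.502500, running G = -1.644167
t=3: π = [0.1370, 0.1164, 0.1144, 0.2079, 0.1503, 0.2740], E[r] = -0.6206, γ^t·E[r] = -0.452391, running G = -2.096557
t=4: π = [0.1362, 0.1159, 0.1138, 0.2085, 0.1511, 0.2745], E[r] = -0.6253, γ^t·E[r] = -0.410284, running G = -2.506841
t=5: π = [0.1361, 0.1157, 0.1137, 0.2086, 0.1512, 0.2748], E[r] = -0.6257, γ^t·E[r] = -0.369445, running G = -2.876286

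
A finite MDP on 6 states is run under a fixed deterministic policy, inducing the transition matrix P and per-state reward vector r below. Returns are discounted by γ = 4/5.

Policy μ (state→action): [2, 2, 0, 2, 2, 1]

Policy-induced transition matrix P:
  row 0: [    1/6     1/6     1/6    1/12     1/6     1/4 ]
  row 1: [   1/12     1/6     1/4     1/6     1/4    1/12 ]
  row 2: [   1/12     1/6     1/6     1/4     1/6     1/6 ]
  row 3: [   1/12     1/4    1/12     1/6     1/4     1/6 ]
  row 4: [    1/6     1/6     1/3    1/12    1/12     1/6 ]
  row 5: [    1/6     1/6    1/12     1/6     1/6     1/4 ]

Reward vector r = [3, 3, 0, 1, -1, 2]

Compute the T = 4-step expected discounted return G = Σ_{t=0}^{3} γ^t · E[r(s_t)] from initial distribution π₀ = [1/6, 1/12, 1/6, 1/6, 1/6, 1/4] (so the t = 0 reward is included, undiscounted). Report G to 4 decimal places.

t=0: π = [0.1667, 0.0833, 0.1667, 0.1667, 0.1667, 0.2500], E[r] = 1.2500, γ^t·E[r] = 1.250000, running G = 1.250000
t=1: π = [0.1319, 0.1806, 0.1667, 0.1528, 0.1736, 0.1944], E[r] = 1.3056, γ^t·E[r] = 1.044444, running G = 2.294444
t=2: π = [0.1250, 0.1794, 0.1817, 0.1551, 0.1800, 0.1788], E[r] = 1.2459, γ^t·E[r] = 0.797407, running G = 3.091852
t=3: π = [0.1236, 0.1796, 0.1838, 0.1564, 0.1795, 0.1770], E[r] = 1.2406, γ^t·E[r] = 0.635210, running G = 3.727062

G = 3.7271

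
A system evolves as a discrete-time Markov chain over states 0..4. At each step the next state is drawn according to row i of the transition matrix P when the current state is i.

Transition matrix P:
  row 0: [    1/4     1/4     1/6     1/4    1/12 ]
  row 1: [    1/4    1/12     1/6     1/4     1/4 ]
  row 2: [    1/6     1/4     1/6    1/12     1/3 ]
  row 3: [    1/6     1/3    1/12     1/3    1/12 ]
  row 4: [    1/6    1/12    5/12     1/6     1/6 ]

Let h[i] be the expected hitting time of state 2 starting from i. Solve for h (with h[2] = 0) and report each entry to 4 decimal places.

h = [5.6371, 5.4168, 0.0000, 6.1296, 4.0950]

First-step conditioning: h[2] = 0; for i ≠ 2, h[i] = 1 + Σ_k P[i][k]·h[k].
  h[0] = 1 + 1/4·h[0] + 1/4·h[1] + 1/4·h[3] + 1/12·h[4]
  h[1] = 1 + 1/4·h[0] + 1/12·h[1] + 1/4·h[3] + 1/4·h[4]
  h[3] = 1 + 1/6·h[0] + 1/3·h[1] + 1/3·h[3] + 1/12·h[4]
  h[4] = 1 + 1/6·h[0] + 1/12·h[1] + 1/6·h[3] + 1/6·h[4]
Solving the 4×4 linear system over states ≠ 2 gives exactly h = [2610/463, 2508/463, 0, 2838/463, 1896/463] (h[2] = 0 is the target).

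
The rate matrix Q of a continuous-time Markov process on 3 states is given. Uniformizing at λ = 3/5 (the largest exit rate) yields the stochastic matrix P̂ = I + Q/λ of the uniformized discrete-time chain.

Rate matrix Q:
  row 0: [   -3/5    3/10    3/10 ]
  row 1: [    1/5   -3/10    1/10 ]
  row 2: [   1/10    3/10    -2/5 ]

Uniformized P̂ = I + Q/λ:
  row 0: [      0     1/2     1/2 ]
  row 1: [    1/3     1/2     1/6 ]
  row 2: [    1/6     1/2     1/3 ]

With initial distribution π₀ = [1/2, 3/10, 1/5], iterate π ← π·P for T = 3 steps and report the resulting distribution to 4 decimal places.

t=0: π = [0.5000, 0.3000, 0.2000]
t=1: π = [0.1333, 0.5000, 0.3667]
t=2: π = [0.2278, 0.5000, 0.2722]
t=3: π = [0.2120, 0.5000, 0.2880]

π = [0.2120, 0.5000, 0.2880]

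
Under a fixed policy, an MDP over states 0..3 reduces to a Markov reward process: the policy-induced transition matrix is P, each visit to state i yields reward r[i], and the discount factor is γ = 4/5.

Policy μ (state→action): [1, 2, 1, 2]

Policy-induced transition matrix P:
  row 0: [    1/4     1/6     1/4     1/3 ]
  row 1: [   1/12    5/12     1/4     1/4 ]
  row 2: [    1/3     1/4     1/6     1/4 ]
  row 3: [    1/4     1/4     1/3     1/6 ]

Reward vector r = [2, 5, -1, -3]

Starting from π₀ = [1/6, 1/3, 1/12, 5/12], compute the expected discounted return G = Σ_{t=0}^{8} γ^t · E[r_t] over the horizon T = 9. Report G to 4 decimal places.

t=0: π = [0.1667, 0.3333, 0.0833, 0.4167], E[r] = 0.6667, γ^t·E[r] = 0.666667, running G = 0.666667
t=1: π = [0.2014, 0.2917, 0.2778, 0.2292], E[r] = 0.8958, γ^t·E[r] = 0.716667, running G = 1.383333
t=2: π = [0.2245, 0.2818, 0.2459, 0.2477], E[r] = 0.8692, γ^t·E[r] = 0.556296, running G = 1.939630
t=3: π = [0.2235, 0.2783, 0.2501, 0.2481], E[r] = 0.8440, γ^t·E[r] = 0.432123, running G = 2.371753
t=4: π = [0.2245, 0.2777, 0.2498, 0.2480], E[r] = 0.8440, γ^t·E[r] = 0.345700, running G = 2.717453
t=5: π = [0.2245, 0.2776, 0.2498, 0.2480], E[r] = 0.8430, γ^t·E[r] = 0.276238, running G = 2.993692
t=6: π = [0.2246, 0.2776, 0.2498, 0.2480], E[r] = 0.8429, γ^t·E[r] = 0.220964, running G = 3.214655
t=7: π = [0.2246, 0.2775, 0.2498, 0.2480], E[r] = 0.8429, γ^t·E[r] = 0.176764, running G = 3.391419
t=8: π = [0.2246, 0.2775, 0.2498, 0.2480], E[r] = 0.8429, γ^t·E[r] = 0.141410, running G = 3.532829

G = 3.5328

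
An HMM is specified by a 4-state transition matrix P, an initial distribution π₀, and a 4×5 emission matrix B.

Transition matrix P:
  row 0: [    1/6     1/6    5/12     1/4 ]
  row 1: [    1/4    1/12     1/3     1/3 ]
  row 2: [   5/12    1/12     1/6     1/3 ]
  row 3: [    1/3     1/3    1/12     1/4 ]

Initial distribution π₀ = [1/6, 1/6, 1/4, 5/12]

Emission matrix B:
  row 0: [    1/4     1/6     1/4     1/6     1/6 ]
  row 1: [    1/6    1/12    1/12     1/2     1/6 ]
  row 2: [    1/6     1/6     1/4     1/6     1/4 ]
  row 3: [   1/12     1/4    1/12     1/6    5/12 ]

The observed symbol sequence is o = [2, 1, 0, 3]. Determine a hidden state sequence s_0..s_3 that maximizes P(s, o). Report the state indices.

t=0: δ = [4.167e-02, 1.389e-02, 6.250e-02, 3.472e-02]  (obs o_0=2)
t=1: δ = [4.340e-03, 9.645e-04, 2.894e-03, 5.208e-03]  ψ = [2, 3, 0, 2]  (obs o_1=1)
t=2: δ = [4.340e-04, 2.894e-04, 3.014e-04, 1.085e-04]  ψ = [3, 3, 0, 3]  (obs o_2=0)
t=3: δ = [2.093e-05, 3.617e-05, 3.014e-05, 1.808e-05]  ψ = [2, 0, 0, 0]  (obs o_3=3)
backtrack: best end state = 1; path = [2, 3, 0, 1]

path = [2, 3, 0, 1]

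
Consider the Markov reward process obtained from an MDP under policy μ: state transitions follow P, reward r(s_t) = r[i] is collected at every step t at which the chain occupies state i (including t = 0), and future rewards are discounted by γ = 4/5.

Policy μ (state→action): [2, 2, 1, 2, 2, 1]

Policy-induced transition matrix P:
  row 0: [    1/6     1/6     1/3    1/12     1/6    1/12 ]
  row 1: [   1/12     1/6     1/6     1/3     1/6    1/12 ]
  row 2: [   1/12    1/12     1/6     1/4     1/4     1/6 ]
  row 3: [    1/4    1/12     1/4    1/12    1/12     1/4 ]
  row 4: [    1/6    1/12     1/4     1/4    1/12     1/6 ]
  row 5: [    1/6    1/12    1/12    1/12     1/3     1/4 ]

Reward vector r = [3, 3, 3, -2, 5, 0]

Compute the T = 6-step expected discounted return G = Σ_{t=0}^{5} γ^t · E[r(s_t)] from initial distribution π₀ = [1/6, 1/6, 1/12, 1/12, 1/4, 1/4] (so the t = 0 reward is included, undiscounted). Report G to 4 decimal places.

G = 7.6281

t=0: π = [0.1667, 0.1667, 0.0833, 0.0833, 0.2500, 0.2500], E[r] = 2.3333, γ^t·E[r] = 2.333333, running G = 2.333333
t=1: π = [0.1528, 0.1111, 0.2014, 0.1806, 0.1875, 0.1667], E[r] = 1.9722, γ^t·E[r] = 1.577778, running G = 3.911111
t=2: π = [0.1557, 0.1053, 0.2089, 0.1759, 0.1806, 0.1736], E[r] = 1.9606, γ^t·E[r] = 1.254815, running G = 5.165926
t=3: π = [0.1551, 0.1051, 0.2079, 0.1746, 0.1833, 0.1740], E[r] = 1.9716, γ^t·E[r] = 1.009457, running G = 6.175383
t=4: π = [0.1551, 0.1050, 0.2078, 0.1748, 0.1832, 0.1740], E[r] = 1.9703, γ^t·E[r] = 0.807019, running G = 6.982402
t=5: π = [0.1552, 0.1050, 0.2079, 0.1748, 0.1832, 0.1741], E[r] = 1.9704, γ^t·E[r] = 0.645651, running G = 7.628052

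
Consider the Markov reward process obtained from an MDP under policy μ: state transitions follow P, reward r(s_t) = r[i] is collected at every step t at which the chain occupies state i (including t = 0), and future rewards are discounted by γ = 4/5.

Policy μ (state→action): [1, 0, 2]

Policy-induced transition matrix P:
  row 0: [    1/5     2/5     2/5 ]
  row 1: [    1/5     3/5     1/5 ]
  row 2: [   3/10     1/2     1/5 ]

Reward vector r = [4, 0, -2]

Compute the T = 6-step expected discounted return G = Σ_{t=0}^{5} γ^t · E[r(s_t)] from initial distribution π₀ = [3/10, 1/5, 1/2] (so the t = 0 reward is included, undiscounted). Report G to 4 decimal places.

t=0: π = [0.3000, 0.2000, 0.5000], E[r] = 0.2000, γ^t·E[r] = 0.200000, running G = 0.200000
t=1: π = [0.2500, 0.4900, 0.2600], E[r] = 0.4800, γ^t·E[r] = 0.384000, running G = 0.584000
t=2: π = [0.2260, 0.5240, 0.2500], E[r] = 0.4040, γ^t·E[r] = 0.258560, running G = 0.842560
t=3: π = [0.2250, 0.5298, 0.2452], E[r] = 0.4096, γ^t·E[r] = 0.209715, running G = 1.052275
t=4: π = [0.2245, 0.5305, 0.2450], E[r] = 0.4081, γ^t·E[r] = 0.167150, running G = 1.219425
t=5: π = [0.2245, 0.5306, 0.2449], E[r] = 0.4082, γ^t·E[r] = 0.133756, running G = 1.353181

G = 1.3532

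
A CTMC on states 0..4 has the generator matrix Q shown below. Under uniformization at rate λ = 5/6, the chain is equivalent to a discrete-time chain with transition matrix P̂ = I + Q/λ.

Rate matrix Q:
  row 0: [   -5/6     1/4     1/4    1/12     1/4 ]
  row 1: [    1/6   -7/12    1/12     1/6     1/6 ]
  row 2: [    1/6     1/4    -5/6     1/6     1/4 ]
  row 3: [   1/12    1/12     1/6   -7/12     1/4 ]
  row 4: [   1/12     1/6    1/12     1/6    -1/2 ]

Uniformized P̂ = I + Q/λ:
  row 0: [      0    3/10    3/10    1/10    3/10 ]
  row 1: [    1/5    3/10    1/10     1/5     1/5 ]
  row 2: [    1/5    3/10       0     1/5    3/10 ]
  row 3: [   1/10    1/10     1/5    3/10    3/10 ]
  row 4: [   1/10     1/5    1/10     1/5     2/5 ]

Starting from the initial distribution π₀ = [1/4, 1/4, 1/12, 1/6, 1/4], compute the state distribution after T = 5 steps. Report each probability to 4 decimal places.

π = [0.1236, 0.2275, 0.1324, 0.2085, 0.3080]

t=0: π = [0.2500, 0.2500, 0.0833, 0.1667, 0.2500]
t=1: π = [0.1083, 0.2417, 0.1583, 0.1917, 0.3000]
t=2: π = [0.1292, 0.2317, 0.1250, 0.2083, 0.3058]
t=3: π = [0.1228, 0.2278, 0.1342, 0.2079, 0.3074]
t=4: π = [0.1239, 0.2277, 0.1319, 0.2085, 0.3080]
t=5: π = [0.1236, 0.2275, 0.1324, 0.2085, 0.3080]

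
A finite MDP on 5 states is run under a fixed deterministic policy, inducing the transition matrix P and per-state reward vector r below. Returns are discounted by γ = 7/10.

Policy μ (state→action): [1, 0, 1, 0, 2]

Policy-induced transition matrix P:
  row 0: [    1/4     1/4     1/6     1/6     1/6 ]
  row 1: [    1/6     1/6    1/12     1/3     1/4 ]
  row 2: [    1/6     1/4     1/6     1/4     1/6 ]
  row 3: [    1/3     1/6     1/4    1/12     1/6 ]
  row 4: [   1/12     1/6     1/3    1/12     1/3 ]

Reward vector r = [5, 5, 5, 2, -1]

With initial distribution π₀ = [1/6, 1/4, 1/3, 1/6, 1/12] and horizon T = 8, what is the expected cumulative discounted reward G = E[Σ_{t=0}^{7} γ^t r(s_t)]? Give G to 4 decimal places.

t=0: π = [0.1667, 0.2500, 0.3333, 0.1667, 0.0833], E[r] = 4.0000, γ^t·E[r] = 4.000000, running G = 4.000000
t=1: π = [0.2014, 0.2083, 0.1736, 0.2153, 0.2014], E[r] = 3.1458, γ^t·E[r] = 2.202083, running G = 6.202083
t=2: π = [0.2025, 0.1979, 0.2008, 0.1811, 0.2176], E[r] = 3.1510, γ^t·E[r] = 1.544010, running G = 7.746094
t=3: π = [0.1956, 0.2003, 0.2015, 0.1832, 0.2194], E[r] = 3.1340, γ^t·E[r] = 1.074952, running G = 8.821045
t=4: π = [0.1952, 0.1998, 0.2018, 0.1833, 0.2199], E[r] = 3.1306, γ^t·E[r] = 0.751647, running G = 9.572692
t=5: π = [0.1952, 0.1998, 0.2019, 0.1832, 0.2200], E[r] = 3.1307, γ^t·E[r] = 0.526171, running G = 10.098863
t=6: π = [0.1951, 0.1998, 0.2019, 0.1832, 0.2200], E[r] = 3.1306, γ^t·E[r] = 0.368310, running G = 10.467173
t=7: π = [0.1951, 0.1998, 0.2019, 0.1832, 0.2200], E[r] = 3.1306, γ^t·E[r] = 0.257816, running G = 10.724989

G = 10.7250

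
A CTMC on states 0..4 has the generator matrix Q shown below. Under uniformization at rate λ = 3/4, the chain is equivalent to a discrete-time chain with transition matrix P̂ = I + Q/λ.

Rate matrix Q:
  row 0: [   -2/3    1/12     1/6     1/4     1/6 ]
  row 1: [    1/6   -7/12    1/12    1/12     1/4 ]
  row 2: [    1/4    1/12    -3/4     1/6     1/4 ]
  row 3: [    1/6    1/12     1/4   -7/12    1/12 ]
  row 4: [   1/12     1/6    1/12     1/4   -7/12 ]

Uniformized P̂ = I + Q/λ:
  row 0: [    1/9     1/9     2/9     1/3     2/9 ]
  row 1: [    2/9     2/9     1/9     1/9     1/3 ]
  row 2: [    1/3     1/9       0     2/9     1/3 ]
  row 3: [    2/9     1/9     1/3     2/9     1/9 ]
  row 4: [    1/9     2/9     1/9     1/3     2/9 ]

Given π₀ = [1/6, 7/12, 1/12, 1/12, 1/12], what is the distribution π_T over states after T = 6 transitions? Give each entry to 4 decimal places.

π = [0.1940, 0.1538, 0.1698, 0.2522, 0.2302]

t=0: π = [0.1667, 0.5833, 0.0833, 0.0833, 0.0833]
t=1: π = [0.2037, 0.1852, 0.1389, 0.1852, 0.2870]
t=2: π = [0.1831, 0.1636, 0.1595, 0.2562, 0.2377]
t=3: π = [0.1932, 0.1557, 0.1707, 0.2508, 0.2297]
t=4: π = [0.1942, 0.1539, 0.1693, 0.2519, 0.2306]
t=5: π = [0.1938, 0.1538, 0.1699, 0.2523, 0.2302]
t=6: π = [0.1940, 0.1538, 0.1698, 0.2522, 0.2302]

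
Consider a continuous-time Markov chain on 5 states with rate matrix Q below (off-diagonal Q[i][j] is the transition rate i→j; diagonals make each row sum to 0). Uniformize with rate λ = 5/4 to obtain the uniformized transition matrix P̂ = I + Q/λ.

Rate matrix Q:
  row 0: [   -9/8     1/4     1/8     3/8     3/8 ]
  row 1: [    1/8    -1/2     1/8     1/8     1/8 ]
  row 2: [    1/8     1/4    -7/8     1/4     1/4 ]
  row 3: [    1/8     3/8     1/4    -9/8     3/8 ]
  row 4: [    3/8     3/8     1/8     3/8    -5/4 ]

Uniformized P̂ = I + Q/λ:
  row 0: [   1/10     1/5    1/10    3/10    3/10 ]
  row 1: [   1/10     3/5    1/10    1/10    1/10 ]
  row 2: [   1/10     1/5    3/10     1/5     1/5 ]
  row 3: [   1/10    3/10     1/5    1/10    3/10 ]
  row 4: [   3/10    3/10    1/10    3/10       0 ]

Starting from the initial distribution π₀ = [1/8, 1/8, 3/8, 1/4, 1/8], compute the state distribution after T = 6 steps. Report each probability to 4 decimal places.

π = [0.1320, 0.3883, 0.1467, 0.1732, 0.1598]

t=0: π = [0.1250, 0.1250, 0.3750, 0.2500, 0.1250]
t=1: π = [0.1250, 0.2875, 0.2000, 0.1875, 0.2000]
t=2: π = [0.1400, 0.3538, 0.1588, 0.1850, 0.1625]
t=3: π = [0.1325, 0.3763, 0.1503, 0.1764, 0.1646]
t=4: π = [0.1329, 0.3846, 0.1477, 0.1745, 0.1603]
t=5: π = [0.1321, 0.3873, 0.1470, 0.1734, 0.1602]
t=6: π = [0.1320, 0.3883, 0.1467, 0.1732, 0.1598]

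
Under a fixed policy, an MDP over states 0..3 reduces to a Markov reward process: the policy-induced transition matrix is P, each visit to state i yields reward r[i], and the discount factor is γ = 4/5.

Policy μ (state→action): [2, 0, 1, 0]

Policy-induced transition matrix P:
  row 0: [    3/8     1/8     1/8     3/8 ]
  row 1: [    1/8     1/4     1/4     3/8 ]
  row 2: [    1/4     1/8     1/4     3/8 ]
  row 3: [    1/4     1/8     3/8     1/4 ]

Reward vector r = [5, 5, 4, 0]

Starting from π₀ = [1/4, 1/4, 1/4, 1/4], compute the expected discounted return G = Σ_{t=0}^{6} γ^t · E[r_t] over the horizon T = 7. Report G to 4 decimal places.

G = 12.5418

t=0: π = [0.2500, 0.2500, 0.2500, 0.2500], E[r] = 3.5000, γ^t·E[r] = 3.500000, running G = 3.500000
t=1: π = [0.2500, 0.1563, 0.2500, 0.3438], E[r] = 3.0313, γ^t·E[r] = 2.425000, running G = 5.925000
t=2: π = [0.2617, 0.1445, 0.2617, 0.3320], E[r] = 3.0781, γ^t·E[r] = 1.970000, running G = 7.895000
t=3: π = [0.2646, 0.1431, 0.2588, 0.3335], E[r] = 3.0737, γ^t·E[r] = 1.573750, running G = 9.468750
t=4: π = [0.2652, 0.1429, 0.2586, 0.3333], E[r] = 3.0748, γ^t·E[r] = 1.259450, running G = 10.728200
t=5: π = [0.2653, 0.1429, 0.2585, 0.3333], E[r] = 3.0748, γ^t·E[r] = 1.007553, running G = 11.735753
t=6: π = [0.2653, 0.1429, 0.2585, 0.3333], E[r] = 3.0748, γ^t·E[r] = 0.806048, running G = 12.541801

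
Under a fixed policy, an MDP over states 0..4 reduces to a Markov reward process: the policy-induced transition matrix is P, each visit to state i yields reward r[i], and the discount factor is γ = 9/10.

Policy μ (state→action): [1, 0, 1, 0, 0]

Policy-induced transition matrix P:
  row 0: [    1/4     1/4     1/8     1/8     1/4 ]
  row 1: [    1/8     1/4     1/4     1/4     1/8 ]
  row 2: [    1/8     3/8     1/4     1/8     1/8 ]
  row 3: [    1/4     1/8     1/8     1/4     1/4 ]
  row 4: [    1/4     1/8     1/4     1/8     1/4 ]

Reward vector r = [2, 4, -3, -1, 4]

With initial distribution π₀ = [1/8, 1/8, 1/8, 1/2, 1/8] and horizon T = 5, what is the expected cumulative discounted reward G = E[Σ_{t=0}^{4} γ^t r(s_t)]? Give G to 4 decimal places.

G = 4.4861

t=0: π = [0.1250, 0.1250, 0.1250, 0.5000, 0.1250], E[r] = 0.3750, γ^t·E[r] = 0.375000, running G = 0.375000
t=1: π = [0.2188, 0.1875, 0.1719, 0.2031, 0.2188], E[r] = 1.3438, γ^t·E[r] = 1.209375, running G = 1.584375
t=2: π = [0.2051, 0.2188, 0.1973, 0.1738, 0.2051], E[r] = 1.3398, γ^t·E[r] = 1.085273, running G = 2.669648
t=3: π = [0.1980, 0.2273, 0.2026, 0.1741, 0.1980], E[r] = 1.3152, γ^t·E[r] = 0.958770, running G = 3.628419
t=4: π = [0.1963, 0.2288, 0.2035, 0.1752, 0.1963], E[r] = 1.3072, γ^t·E[r] = 0.857647, running G = 4.486066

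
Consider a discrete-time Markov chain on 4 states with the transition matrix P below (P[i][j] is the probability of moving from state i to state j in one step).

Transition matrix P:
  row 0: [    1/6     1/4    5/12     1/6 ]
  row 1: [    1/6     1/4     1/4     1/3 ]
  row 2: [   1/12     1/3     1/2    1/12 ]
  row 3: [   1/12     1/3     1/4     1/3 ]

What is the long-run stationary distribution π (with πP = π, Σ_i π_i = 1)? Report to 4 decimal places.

Balance equations π_j = Σ_i π_i·P[i][j]:
  π_0 = 1/6·π_0 + 1/6·π_1 + 1/12·π_2 + 1/12·π_3
  π_1 = 1/4·π_0 + 1/4·π_1 + 1/3·π_2 + 1/3·π_3
  π_2 = 5/12·π_0 + 1/4·π_1 + 1/2·π_2 + 1/4·π_3
  normalize: π_0 + π_1 + π_2 + π_3 = 1
Solving the linear system gives exactly π = [17/144, 43/144, 233/648, 145/648].

π = [0.1181, 0.2986, 0.3596, 0.2238]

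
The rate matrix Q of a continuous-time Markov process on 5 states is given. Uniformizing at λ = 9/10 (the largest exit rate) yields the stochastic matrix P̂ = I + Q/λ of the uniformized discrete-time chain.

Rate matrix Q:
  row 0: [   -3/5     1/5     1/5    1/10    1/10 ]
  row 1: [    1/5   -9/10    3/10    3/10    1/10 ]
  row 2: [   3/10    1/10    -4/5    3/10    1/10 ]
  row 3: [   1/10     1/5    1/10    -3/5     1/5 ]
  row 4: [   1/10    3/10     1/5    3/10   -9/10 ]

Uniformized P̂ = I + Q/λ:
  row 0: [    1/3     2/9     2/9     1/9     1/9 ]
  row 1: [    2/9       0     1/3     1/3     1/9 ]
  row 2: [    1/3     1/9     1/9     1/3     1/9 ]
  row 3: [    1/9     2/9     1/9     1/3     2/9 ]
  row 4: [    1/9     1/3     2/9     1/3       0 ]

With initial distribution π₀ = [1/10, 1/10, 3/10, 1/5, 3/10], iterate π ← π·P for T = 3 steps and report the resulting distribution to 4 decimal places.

π = [0.2210, 0.1785, 0.1881, 0.2845, 0.1280]

t=0: π = [0.1000, 0.1000, 0.3000, 0.2000, 0.3000]
t=1: π = [0.2111, 0.2000, 0.1778, 0.3111, 0.1000]
t=2: π = [0.2198, 0.1691, 0.1901, 0.2864, 0.1346]
t=3: π = [0.2210, 0.1785, 0.1881, 0.2845, 0.1280]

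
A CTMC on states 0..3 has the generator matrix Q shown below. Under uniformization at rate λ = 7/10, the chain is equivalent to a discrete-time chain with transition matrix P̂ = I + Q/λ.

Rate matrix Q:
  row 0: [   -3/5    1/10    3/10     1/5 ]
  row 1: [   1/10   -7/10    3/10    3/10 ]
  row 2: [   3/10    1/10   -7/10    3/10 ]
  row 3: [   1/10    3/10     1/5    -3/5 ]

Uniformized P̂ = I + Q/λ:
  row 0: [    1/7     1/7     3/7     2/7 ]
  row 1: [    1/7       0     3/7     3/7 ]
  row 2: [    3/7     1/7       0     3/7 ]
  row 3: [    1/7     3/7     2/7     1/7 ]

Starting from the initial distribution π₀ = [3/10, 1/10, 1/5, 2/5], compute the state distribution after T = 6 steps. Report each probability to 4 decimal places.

π = [0.2195, 0.2020, 0.2695, 0.3090]

t=0: π = [0.3000, 0.1000, 0.2000, 0.4000]
t=1: π = [0.2000, 0.2429, 0.2857, 0.2714]
t=2: π = [0.2245, 0.1857, 0.2673, 0.3224]
t=3: π = [0.2192, 0.2085, 0.2679, 0.3044]
t=4: π = [0.2194, 0.2000, 0.2703, 0.3103]
t=5: π = [0.2201, 0.2029, 0.2684, 0.3086]
t=6: π = [0.2195, 0.2020, 0.2695, 0.3090]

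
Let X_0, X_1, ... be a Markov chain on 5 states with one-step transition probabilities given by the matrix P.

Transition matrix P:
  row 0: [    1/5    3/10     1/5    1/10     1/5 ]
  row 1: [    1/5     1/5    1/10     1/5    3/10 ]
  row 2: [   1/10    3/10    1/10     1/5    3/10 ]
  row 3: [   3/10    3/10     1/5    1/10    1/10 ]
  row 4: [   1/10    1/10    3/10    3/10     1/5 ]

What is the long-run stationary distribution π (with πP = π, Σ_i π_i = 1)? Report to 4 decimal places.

Balance equations π_j = Σ_i π_i·P[i][j]:
  π_0 = 1/5·π_0 + 1/5·π_1 + 1/10·π_2 + 3/10·π_3 + 1/10·π_4
  π_1 = 3/10·π_0 + 1/5·π_1 + 3/10·π_2 + 3/10·π_3 + 1/10·π_4
  π_2 = 1/5·π_0 + 1/10·π_1 + 1/10·π_2 + 1/5·π_3 + 3/10·π_4
  π_3 = 1/10·π_0 + 1/5·π_1 + 1/5·π_2 + 1/10·π_3 + 3/10·π_4
  normalize: π_0 + π_1 + π_2 + π_3 + π_4 = 1
Solving the linear system gives exactly π = [18/101, 2885/12423, 2248/12423, 2309/12423, 2767/12423].

π = [0.1782, 0.2322, 0.1810, 0.1859, 0.2227]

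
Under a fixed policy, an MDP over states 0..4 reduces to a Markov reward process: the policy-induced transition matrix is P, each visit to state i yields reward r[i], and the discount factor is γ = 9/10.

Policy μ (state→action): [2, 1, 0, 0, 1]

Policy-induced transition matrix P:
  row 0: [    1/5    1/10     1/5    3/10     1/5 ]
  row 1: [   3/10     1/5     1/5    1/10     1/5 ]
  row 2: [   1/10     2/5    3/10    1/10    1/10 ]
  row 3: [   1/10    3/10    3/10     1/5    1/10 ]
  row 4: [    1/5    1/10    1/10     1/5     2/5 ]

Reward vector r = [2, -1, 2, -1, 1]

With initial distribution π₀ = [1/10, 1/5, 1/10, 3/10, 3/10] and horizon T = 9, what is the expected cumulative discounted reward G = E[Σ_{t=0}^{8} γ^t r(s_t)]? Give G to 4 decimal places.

t=0: π = [0.1000, 0.2000, 0.1000, 0.3000, 0.3000], E[r] = 0.2000, γ^t·E[r] = 0.200000, running G = 0.200000
t=1: π = [0.1800, 0.2100, 0.2100, 0.1800, 0.2200], E[r] = 0.6100, γ^t·E[r] = 0.549000, running G = 0.749000
t=2: π = [0.1820, 0.2200, 0.2170, 0.1760, 0.2050], E[r] = 0.6070, γ^t·E[r] = 0.491670, running G = 1.240670
t=3: π = [0.1827, 0.2223, 0.2188, 0.1745, 0.2017], E[r] = 0.6079, γ^t·E[r] = 0.443159, running G = 1.683829
t=4: π = [0.1829, 0.2228, 0.2192, 0.1742, 0.2010], E[r] = 0.6082, γ^t·E[r] = 0.399040, running G = 2.082869
t=5: π = [0.1829, 0.2229, 0.2192, 0.1741, 0.2009], E[r] = 0.6083, γ^t·E[r] = 0.359176, running G = 2.442045
t=6: π = [0.1830, 0.2229, 0.2192, 0.1741, 0.2008], E[r] = 0.6083, γ^t·E[r] = 0.323264, running G = 2.765309
t=7: π = [0.1830, 0.2229, 0.2192, 0.1741, 0.2008], E[r] = 0.6083, γ^t·E[r] = 0.290939, running G = 3.056248
t=8: π = [0.1830, 0.2229, 0.2192, 0.1741, 0.2008], E[r] = 0.6083, γ^t·E[r] = 0.261845, running G = 3.318093

G = 3.3181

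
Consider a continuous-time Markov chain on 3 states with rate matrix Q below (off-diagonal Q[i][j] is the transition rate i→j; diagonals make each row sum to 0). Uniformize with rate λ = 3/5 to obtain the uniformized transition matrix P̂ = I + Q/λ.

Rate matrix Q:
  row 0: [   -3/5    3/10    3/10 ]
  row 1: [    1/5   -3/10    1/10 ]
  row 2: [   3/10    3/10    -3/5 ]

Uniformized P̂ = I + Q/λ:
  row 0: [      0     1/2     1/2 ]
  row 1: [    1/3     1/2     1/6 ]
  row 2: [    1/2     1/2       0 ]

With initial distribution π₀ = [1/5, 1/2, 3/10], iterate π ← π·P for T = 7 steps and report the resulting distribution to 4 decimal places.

π = [0.2784, 0.5000, 0.2216]

t=0: π = [0.2000, 0.5000, 0.3000]
t=1: π = [0.3167, 0.5000, 0.1833]
t=2: π = [0.2583, 0.5000, 0.2417]
t=3: π = [0.2875, 0.5000, 0.2125]
t=4: π = [0.2729, 0.5000, 0.2271]
t=5: π = [0.2802, 0.5000, 0.2198]
t=6: π = [0.2766, 0.5000, 0.2234]
t=7: π = [0.2784, 0.5000, 0.2216]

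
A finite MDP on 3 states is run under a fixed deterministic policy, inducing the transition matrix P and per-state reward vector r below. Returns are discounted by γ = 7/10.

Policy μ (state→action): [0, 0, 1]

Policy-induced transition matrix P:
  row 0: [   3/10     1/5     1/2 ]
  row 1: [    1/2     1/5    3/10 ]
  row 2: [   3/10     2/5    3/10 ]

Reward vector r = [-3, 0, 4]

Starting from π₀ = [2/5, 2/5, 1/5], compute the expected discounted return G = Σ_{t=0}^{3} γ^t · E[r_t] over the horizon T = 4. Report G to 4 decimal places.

G = 0.2330

t=0: π = [0.4000, 0.4000, 0.2000], E[r] = -0.4000, γ^t·E[r] = -0.400000, running G = -0.400000
t=1: π = [0.3800, 0.2400, 0.3800], E[r] = 0.3800, γ^t·E[r] = 0.266000, running G = -0.134000
t=2: π = [0.3480, 0.2760, 0.3760], E[r] = 0.4600, γ^t·E[r] = 0.225400, running G = 0.091400
t=3: π = [0.3552, 0.2752, 0.3696], E[r] = 0.4128, γ^t·E[r] = 0.141590, running G = 0.232990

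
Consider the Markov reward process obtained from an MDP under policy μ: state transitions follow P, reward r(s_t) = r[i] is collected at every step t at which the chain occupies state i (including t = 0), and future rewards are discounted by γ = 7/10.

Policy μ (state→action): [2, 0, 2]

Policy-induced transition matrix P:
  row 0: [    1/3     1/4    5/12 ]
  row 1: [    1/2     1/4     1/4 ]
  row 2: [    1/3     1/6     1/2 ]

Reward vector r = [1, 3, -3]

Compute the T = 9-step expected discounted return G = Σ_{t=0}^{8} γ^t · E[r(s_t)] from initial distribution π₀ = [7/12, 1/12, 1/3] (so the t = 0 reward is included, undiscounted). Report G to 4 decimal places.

G = -0.7088

t=0: π = [0.5833, 0.0833, 0.3333], E[r] = -0.1667, γ^t·E[r] = -0.166667, running G = -0.166667
t=1: π = [0.3472, 0.2222, 0.4306], E[r] = -0.2778, γ^t·E[r] = -0.194444, running G = -0.361111
t=2: π = [0.3704, 0.2141, 0.4155], E[r] = -0.2338, γ^t·E[r] = -0.114560, running G = -0.475671
t=3: π = [0.3690, 0.2154, 0.4156], E[r] = -0.2317, γ^t·E[r] = -0.079464, running G = -0.555136
t=4: π = [0.3692, 0.2154, 0.4154], E[r] = -0.2309, γ^t·E[r] = -0.055436, running G = -0.610572
t=5: π = [0.3692, 0.2154, 0.4154], E[r] = -0.2308, γ^t·E[r] = -0.038789, running G = -0.649361
t=6: π = [0.3692, 0.2154, 0.4154], E[r] = -0.2308, γ^t·E[r] = -0.027150, running G = -0.676511
t=7: π = [0.3692, 0.2154, 0.4154], E[r] = -0.2308, γ^t·E[r] = -0.019005, running G = -0.695516
t=8: π = [0.3692, 0.2154, 0.4154], E[r] = -0.2308, γ^t·E[r] = -0.013303, running G = -0.708819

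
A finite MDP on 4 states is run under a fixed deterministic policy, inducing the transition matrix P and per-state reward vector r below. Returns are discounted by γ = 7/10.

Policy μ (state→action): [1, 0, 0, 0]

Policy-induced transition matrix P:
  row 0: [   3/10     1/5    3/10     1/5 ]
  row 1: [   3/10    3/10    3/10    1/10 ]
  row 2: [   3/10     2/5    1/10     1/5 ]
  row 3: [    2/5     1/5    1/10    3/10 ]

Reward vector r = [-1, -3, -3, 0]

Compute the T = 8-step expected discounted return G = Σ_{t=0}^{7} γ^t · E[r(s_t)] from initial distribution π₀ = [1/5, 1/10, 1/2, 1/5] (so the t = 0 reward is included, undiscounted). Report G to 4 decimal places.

t=0: π = [0.2000, 0.1000, 0.5000, 0.2000], E[r] = -2.0000, γ^t·E[r] = -2.000000, running G = -2.000000
t=1: π = [0.3200, 0.3100, 0.1600, 0.2100], E[r] = -1.7300, γ^t·E[r] = -1.211000, running G = -3.211000
t=2: π = [0.3210, 0.2630, 0.2260, 0.1900], E[r] = -1.7880, γ^t·E[r] = -0.876120, running G = -4.087120
t=3: π = [0.3190, 0.2715, 0.2168, 0.1927], E[r] = -1.7839, γ^t·E[r] = -0.611878, running G = -4.698998
t=4: π = [0.3193, 0.2705, 0.2181, 0.1921], E[r] = -1.7851, γ^t·E[r] = -0.428603, running G = -5.127600
t=5: π = [0.3192, 0.2707, 0.2180, 0.1922], E[r] = -1.7851, γ^t·E[r] = -0.300021, running G = -5.427621
t=6: π = [0.3192, 0.2707, 0.2180, 0.1921], E[r] = -1.7851, γ^t·E[r] = -0.210018, running G = -5.637638
t=7: π = [0.3192, 0.2707, 0.2180, 0.1921], E[r] = -1.7851, γ^t·E[r] = -0.147013, running G = -5.784651

G = -5.7847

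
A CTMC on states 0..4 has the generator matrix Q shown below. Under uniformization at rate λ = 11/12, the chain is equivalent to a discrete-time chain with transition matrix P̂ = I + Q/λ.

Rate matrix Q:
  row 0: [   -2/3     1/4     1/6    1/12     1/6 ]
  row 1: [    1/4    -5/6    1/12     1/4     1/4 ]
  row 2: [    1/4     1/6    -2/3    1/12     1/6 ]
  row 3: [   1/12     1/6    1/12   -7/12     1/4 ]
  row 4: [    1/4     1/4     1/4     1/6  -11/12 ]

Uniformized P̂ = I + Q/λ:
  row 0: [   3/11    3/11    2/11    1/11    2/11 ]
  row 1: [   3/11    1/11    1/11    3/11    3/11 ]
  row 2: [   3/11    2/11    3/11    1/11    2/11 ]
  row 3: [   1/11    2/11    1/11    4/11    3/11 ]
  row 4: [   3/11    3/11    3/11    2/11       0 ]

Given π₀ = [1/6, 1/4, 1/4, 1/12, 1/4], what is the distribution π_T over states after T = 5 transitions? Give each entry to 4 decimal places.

π = [0.2367, 0.2018, 0.1785, 0.1984, 0.1846]

t=0: π = [0.1667, 0.2500, 0.2500, 0.0833, 0.2500]
t=1: π = [0.2576, 0.1970, 0.1970, 0.1818, 0.1667]
t=2: π = [0.2397, 0.2025, 0.1804, 0.1915, 0.1860]
t=3: π = [0.2379, 0.2021, 0.1793, 0.1968, 0.1838]
t=4: π = [0.2369, 0.2018, 0.1786, 0.1981, 0.1847]
t=5: π = [0.2367, 0.2018, 0.1785, 0.1984, 0.1846]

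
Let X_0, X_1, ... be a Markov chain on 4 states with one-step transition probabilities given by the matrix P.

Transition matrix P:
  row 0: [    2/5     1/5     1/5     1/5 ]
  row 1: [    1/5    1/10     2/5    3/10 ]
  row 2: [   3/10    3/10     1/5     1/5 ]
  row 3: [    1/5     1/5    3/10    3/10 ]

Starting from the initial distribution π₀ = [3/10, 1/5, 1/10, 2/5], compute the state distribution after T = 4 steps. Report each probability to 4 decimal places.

π = [0.2832, 0.2061, 0.2656, 0.2451]

t=0: π = [0.3000, 0.2000, 0.1000, 0.4000]
t=1: π = [0.2700, 0.1900, 0.2800, 0.2600]
t=2: π = [0.2820, 0.2090, 0.2640, 0.2450]
t=3: π = [0.2828, 0.2055, 0.2663, 0.2454]
t=4: π = [0.2832, 0.2061, 0.2656, 0.2451]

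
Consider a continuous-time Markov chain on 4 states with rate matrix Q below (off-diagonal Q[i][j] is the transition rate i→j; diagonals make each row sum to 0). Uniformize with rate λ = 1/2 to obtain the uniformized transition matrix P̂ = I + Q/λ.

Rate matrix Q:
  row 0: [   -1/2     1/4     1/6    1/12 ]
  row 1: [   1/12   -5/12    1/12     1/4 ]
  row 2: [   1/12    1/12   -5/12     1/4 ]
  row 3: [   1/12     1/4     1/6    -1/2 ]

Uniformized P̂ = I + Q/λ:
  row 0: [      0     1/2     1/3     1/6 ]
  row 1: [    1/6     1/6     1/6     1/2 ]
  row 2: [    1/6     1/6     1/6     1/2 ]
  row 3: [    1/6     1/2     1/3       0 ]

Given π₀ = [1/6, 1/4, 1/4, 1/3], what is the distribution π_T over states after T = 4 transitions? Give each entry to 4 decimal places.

π = [0.1429, 0.3125, 0.2396, 0.3050]

t=0: π = [0.1667, 0.2500, 0.2500, 0.3333]
t=1: π = [0.1389, 0.3333, 0.2500, 0.2778]
t=2: π = [0.1435, 0.3056, 0.2361, 0.3148]
t=3: π = [0.1427, 0.3194, 0.2431, 0.2948]
t=4: π = [0.1429, 0.3125, 0.2396, 0.3050]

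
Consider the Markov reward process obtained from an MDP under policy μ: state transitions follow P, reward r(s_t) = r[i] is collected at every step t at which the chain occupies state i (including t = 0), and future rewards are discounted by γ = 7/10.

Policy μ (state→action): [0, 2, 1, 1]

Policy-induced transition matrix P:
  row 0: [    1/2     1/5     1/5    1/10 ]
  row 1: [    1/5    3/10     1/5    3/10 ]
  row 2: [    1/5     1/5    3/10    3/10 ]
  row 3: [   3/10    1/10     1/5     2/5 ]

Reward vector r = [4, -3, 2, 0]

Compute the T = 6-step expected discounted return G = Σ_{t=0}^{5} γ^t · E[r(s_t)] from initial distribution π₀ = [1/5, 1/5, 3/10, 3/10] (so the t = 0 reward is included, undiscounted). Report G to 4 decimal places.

t=0: π = [0.2000, 0.2000, 0.3000, 0.3000], E[r] = 0.8000, γ^t·E[r] = 0.800000, running G = 0.800000
t=1: π = [0.2900, 0.1900, 0.2300, 0.2900], E[r] = 1.0500, γ^t·E[r] = 0.735000, running G = 1.535000
t=2: π = [0.3160, 0.1900, 0.2230, 0.2710], E[r] = 1.1400, γ^t·E[r] = 0.558600, running G = 2.093600
t=3: π = [0.3219, 0.1919, 0.2223, 0.2639], E[r] = 1.1565, γ^t·E[r] = 0.396680, running G = 2.490280
t=4: π = [0.3230, 0.1928, 0.2222, 0.2620], E[r] = 1.1579, γ^t·E[r] = 0.278012, running G = 2.768291
t=5: π = [0.3231, 0.1931, 0.2222, 0.2616], E[r] = 1.1576, γ^t·E[r] = 0.194552, running G = 2.962843

G = 2.9628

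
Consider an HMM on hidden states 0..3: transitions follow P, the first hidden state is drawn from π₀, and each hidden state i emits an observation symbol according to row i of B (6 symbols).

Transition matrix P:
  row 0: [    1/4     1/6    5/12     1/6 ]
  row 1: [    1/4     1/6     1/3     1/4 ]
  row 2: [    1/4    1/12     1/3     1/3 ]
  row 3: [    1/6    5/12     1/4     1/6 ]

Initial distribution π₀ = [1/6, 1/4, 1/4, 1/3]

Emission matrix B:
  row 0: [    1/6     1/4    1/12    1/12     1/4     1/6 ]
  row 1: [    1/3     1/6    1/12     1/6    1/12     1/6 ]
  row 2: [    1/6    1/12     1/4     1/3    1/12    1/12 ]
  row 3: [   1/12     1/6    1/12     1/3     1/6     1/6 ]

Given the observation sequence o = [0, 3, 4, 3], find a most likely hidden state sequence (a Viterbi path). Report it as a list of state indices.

path = [1, 2, 0, 2]

t=0: δ = [2.778e-02, 8.333e-02, 4.167e-02, 2.778e-02]  (obs o_0=0)
t=1: δ = [1.736e-03, 2.315e-03, 9.259e-03, 6.944e-03]  ψ = [1, 1, 1, 1]  (obs o_1=3)
t=2: δ = [5.787e-04, 2.411e-04, 2.572e-04, 5.144e-04]  ψ = [2, 3, 2, 2]  (obs o_2=4)
t=3: δ = [1.206e-05, 3.572e-05, 8.038e-05, 3.215e-05]  ψ = [0, 3, 0, 0]  (obs o_3=3)
backtrack: best end state = 2; path = [1, 2, 0, 2]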